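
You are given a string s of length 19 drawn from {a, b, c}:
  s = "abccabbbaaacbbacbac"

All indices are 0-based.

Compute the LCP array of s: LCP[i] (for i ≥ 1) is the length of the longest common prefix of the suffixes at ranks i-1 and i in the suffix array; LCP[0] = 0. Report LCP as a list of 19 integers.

[0, 2, 1, 2, 1, 2, 3, 0, 2, 3, 1, 3, 2, 1, 0, 1, 1, 2, 1]

sorted suffixes:
  #0 SA[0]=8  'aaacbbacbac'
  #1 SA[1]=9  'aacbbacbac'
  #2 SA[2]=4  'abbbaaacbbacbac'
  #3 SA[3]=0  'abccabbbaaacbbacbac'
  #4 SA[4]=17  'ac'
  #5 SA[5]=14  'acbac'
  #6 SA[6]=10  'acbbacbac'
  #7 SA[7]=7  'baaacbbacbac'
  #8 SA[8]=16  'bac'
  #9 SA[9]=13  'bacbac'
  #10 SA[10]=6  'bbaaacbbacbac'
  #11 SA[11]=12  'bbacbac'
  #12 SA[12]=5  'bbbaaacbbacbac'
  #13 SA[13]=1  'bccabbbaaacbbacbac'
  #14 SA[14]=18  'c'
  #15 SA[15]=3  'cabbbaaacbbacbac'
  #16 SA[16]=15  'cbac'
  #17 SA[17]=11  'cbbacbac'
  #18 SA[18]=2  'ccabbbaaacbbacbac'

SA = [8, 9, 4, 0, 17, 14, 10, 7, 16, 13, 6, 12, 5, 1, 18, 3, 15, 11, 2]
[i] adj suffixes → lcp
  [1] 8/9 → 2 ('aa')
  [2] 9/4 → 1 ('a')
  [3] 4/0 → 2 ('ab')
  [4] 0/17 → 1 ('a')
  [5] 17/14 → 2 ('ac')
  [6] 14/10 → 3 ('acb')
  [7] 10/7 → 0 ('')
  [8] 7/16 → 2 ('ba')
  [9] 16/13 → 3 ('bac')
  [10] 13/6 → 1 ('b')
  [11] 6/12 → 3 ('bba')
  [12] 12/5 → 2 ('bb')
  [13] 5/1 → 1 ('b')
  [14] 1/18 → 0 ('')
  [15] 18/3 → 1 ('c')
  [16] 3/15 → 1 ('c')
  [17] 15/11 → 2 ('cb')
  [18] 11/2 → 1 ('c')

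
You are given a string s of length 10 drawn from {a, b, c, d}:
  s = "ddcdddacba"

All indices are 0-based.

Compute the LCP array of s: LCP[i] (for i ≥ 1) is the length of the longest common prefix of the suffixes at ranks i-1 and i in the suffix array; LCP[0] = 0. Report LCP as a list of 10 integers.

[0, 1, 0, 0, 1, 0, 1, 1, 2, 2]

sorted suffixes:
  #0 SA[0]=9  'a'
  #1 SA[1]=6  'acba'
  #2 SA[2]=8  'ba'
  #3 SA[3]=7  'cba'
  #4 SA[4]=2  'cdddacba'
  #5 SA[5]=5  'dacba'
  #6 SA[6]=1  'dcdddacba'
  #7 SA[7]=4  'ddacba'
  #8 SA[8]=0  'ddcdddacba'
  #9 SA[9]=3  'dddacba'

SA = [9, 6, 8, 7, 2, 5, 1, 4, 0, 3]
rank  pair      lcp
   1  s[9:],s[6:]  1  'a'
   2  s[6:],s[8:]  0  ''
   3  s[8:],s[7:]  0  ''
   4  s[7:],s[2:]  1  'c'
   5  s[2:],s[5:]  0  ''
   6  s[5:],s[1:]  1  'd'
   7  s[1:],s[4:]  1  'd'
   8  s[4:],s[0:]  2  'dd'
   9  s[0:],s[3:]  2  'dd'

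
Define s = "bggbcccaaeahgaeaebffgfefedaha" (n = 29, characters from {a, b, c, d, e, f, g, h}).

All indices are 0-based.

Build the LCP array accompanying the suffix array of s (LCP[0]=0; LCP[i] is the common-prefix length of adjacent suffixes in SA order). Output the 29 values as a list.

sorted suffixes:
  #0 SA[0]=28  'a'
  #1 SA[1]=7  'aaeahgaeaebffgfefedaha'
  #2 SA[2]=13  'aeaebffgfefedaha'
  #3 SA[3]=8  'aeahgaeaebffgfefedaha'
  #4 SA[4]=15  'aebffgfefedaha'
  #5 SA[5]=26  'aha'
  #6 SA[6]=10  'ahgaeaebffgfefedaha'
  #7 SA[7]=3  'bcccaaeahgaeaebffgfefedaha'
  #8 SA[8]=17  'bffgfefedaha'
  #9 SA[9]=0  'bggbcccaaeahgaeaebffgfefedaha'
  #10 SA[10]=6  'caaeahgaeaebffgfefedaha'
  #11 SA[11]=5  'ccaaeahgaeaebffgfefedaha'
  #12 SA[12]=4  'cccaaeahgaeaebffgfefedaha'
  #13 SA[13]=25  'daha'
  #14 SA[14]=14  'eaebffgfefedaha'
  #15 SA[15]=9  'eahgaeaebffgfefedaha'
  #16 SA[16]=16  'ebffgfefedaha'
  #17 SA[17]=24  'edaha'
  #18 SA[18]=22  'efedaha'
  #19 SA[19]=23  'fedaha'
  #20 SA[20]=21  'fefedaha'
  #21 SA[21]=18  'ffgfefedaha'
  #22 SA[22]=19  'fgfefedaha'
  #23 SA[23]=12  'gaeaebffgfefedaha'
  #24 SA[24]=2  'gbcccaaeahgaeaebffgfefedaha'
  #25 SA[25]=20  'gfefedaha'
  #26 SA[26]=1  'ggbcccaaeahgaeaebffgfefedaha'
  #27 SA[27]=27  'ha'
  #28 SA[28]=11  'hgaeaebffgfefedaha'

SA = [28, 7, 13, 8, 15, 26, 10, 3, 17, 0, 6, 5, 4, 25, 14, 9, 16, 24, 22, 23, 21, 18, 19, 12, 2, 20, 1, 27, 11]
[i] adj suffixes → lcp
  [1] 28/7 → 1 ('a')
  [2] 7/13 → 1 ('a')
  [3] 13/8 → 3 ('aea')
  [4] 8/15 → 2 ('ae')
  [5] 15/26 → 1 ('a')
  [6] 26/10 → 2 ('ah')
  [7] 10/3 → 0 ('')
  [8] 3/17 → 1 ('b')
  [9] 17/0 → 1 ('b')
  [10] 0/6 → 0 ('')
  [11] 6/5 → 1 ('c')
  [12] 5/4 → 2 ('cc')
  [13] 4/25 → 0 ('')
  [14] 25/14 → 0 ('')
  [15] 14/9 → 2 ('ea')
  [16] 9/16 → 1 ('e')
  [17] 16/24 → 1 ('e')
  [18] 24/22 → 1 ('e')
  [19] 22/23 → 0 ('')
  [20] 23/21 → 2 ('fe')
  [21] 21/18 → 1 ('f')
  [22] 18/19 → 1 ('f')
  [23] 19/12 → 0 ('')
  [24] 12/2 → 1 ('g')
  [25] 2/20 → 1 ('g')
  [26] 20/1 → 1 ('g')
  [27] 1/27 → 0 ('')
  [28] 27/11 → 1 ('h')

[0, 1, 1, 3, 2, 1, 2, 0, 1, 1, 0, 1, 2, 0, 0, 2, 1, 1, 1, 0, 2, 1, 1, 0, 1, 1, 1, 0, 1]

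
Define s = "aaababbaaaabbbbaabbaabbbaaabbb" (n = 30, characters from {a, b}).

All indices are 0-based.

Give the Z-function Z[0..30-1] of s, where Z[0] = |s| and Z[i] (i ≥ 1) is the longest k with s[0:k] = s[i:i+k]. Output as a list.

[30, 2, 1, 0, 1, 0, 0, 3, 4, 2, 1, 0, 0, 0, 0, 2, 1, 0, 0, 2, 1, 0, 0, 0, 4, 2, 1, 0, 0, 0]

Z[0]=30
i=1: outside box; Z[1]=2 scan→box=[1,3)
i=2: min(r-i=1, Z[1]=2)=1; Z[2]=1
i=3: outside box; Z[3]=0
i=4: outside box; Z[4]=1 scan→box=[4,5)
i=5: outside box; Z[5]=0
i=6: outside box; Z[6]=0
i=7: outside box; Z[7]=3 scan→box=[7,10)
i=8: min(r-i=2, Z[1]=2)=2; Z[8]=4 scan→box=[8,12)
i=9: min(r-i=3, Z[1]=2)=2; Z[9]=2
i=10: min(r-i=2, Z[2]=1)=1; Z[10]=1
i=11: min(r-i=1, Z[3]=0)=0; Z[11]=0
i=12: outside box; Z[12]=0
i=13: outside box; Z[13]=0
i=14: outside box; Z[14]=0
i=15: outside box; Z[15]=2 scan→box=[15,17)
i=16: min(r-i=1, Z[1]=2)=1; Z[16]=1
i=17: outside box; Z[17]=0
i=18: outside box; Z[18]=0
i=19: outside box; Z[19]=2 scan→box=[19,21)
i=20: min(r-i=1, Z[1]=2)=1; Z[20]=1
i=21: outside box; Z[21]=0
i=22: outside box; Z[22]=0
i=23: outside box; Z[23]=0
i=24: outside box; Z[24]=4 scan→box=[24,28)
i=25: min(r-i=3, Z[1]=2)=2; Z[25]=2
i=26: min(r-i=2, Z[2]=1)=1; Z[26]=1
i=27: min(r-i=1, Z[3]=0)=0; Z[27]=0
i=28: outside box; Z[28]=0
i=29: outside box; Z[29]=0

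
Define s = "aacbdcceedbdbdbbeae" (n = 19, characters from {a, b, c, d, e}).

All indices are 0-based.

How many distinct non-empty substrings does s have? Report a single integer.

169

rank→(start, suffix):
  0 → (0, 'aacbdcceedbdbdbbeae')
  1 → (1, 'acbdcceedbdbdbbeae')
  2 → (17, 'ae')
  3 → (14, 'bbeae')
  4 → (12, 'bdbbeae')
  5 → (10, 'bdbdbbeae')
  6 → (3, 'bdcceedbdbdbbeae')
  7 → (15, 'beae')
  8 → (2, 'cbdcceedbdbdbbeae')
  9 → (5, 'cceedbdbdbbeae')
  10 → (6, 'ceedbdbdbbeae')
  11 → (13, 'dbbeae')
  12 → (11, 'dbdbbeae')
  13 → (9, 'dbdbdbbeae')
  14 → (4, 'dcceedbdbdbbeae')
  15 → (18, 'e')
  16 → (16, 'eae')
  17 → (8, 'edbdbdbbeae')
  18 → (7, 'eedbdbdbbeae')

SA = [0, 1, 17, 14, 12, 10, 3, 15, 2, 5, 6, 13, 11, 9, 4, 18, 16, 8, 7]
i: (SA[i-1],SA[i]) lcp shared
  1: (0,1) 1 'a'
  2: (1,17) 1 'a'
  3: (17,14) 0 ''
  4: (14,12) 1 'b'
  5: (12,10) 3 'bdb'
  6: (10,3) 2 'bd'
  7: (3,15) 1 'b'
  8: (15,2) 0 ''
  9: (2,5) 1 'c'
  10: (5,6) 1 'c'
  11: (6,13) 0 ''
  12: (13,11) 2 'db'
  13: (11,9) 4 'dbdb'
  14: (9,4) 1 'd'
  15: (4,18) 0 ''
  16: (18,16) 1 'e'
  17: (16,8) 1 'e'
  18: (8,7) 1 'e'

n(n+1)/2 = 19·20/2 = 190
Σ LCP = 0 + 1 + 1 + 0 + 1 + 3 + 2 + 1 + 0 + 1 + 1 + 0 + 2 + 4 + 1 + 0 + 1 + 1 + 1 = 21
distinct = 190 − 21 = 169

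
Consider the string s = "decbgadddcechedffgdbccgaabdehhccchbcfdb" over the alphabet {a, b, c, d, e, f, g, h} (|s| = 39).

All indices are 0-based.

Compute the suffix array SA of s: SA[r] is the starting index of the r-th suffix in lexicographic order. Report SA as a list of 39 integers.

rank→(start, suffix):
  0 → (23, 'aabdehhccchbcfdb')
  1 → (24, 'abdehhccchbcfdb')
  2 → (5, 'adddcechedffgdbccgaabdehhccchbcfdb')
  3 → (38, 'b')
  4 → (19, 'bccgaabdehhccchbcfdb')
  5 → (34, 'bcfdb')
  6 → (25, 'bdehhccchbcfdb')
  7 → (3, 'bgadddcechedffgdbccgaabdehhccchbcfdb')
  8 → (2, 'cbgadddcechedffgdbccgaabdehhccchbcfdb')
  9 → (30, 'ccchbcfdb')
  10 → (20, 'ccgaabdehhccchbcfdb')
  11 → (31, 'cchbcfdb')
  12 → (9, 'cechedffgdbccgaabdehhccchbcfdb')
  13 → (35, 'cfdb')
  14 → (21, 'cgaabdehhccchbcfdb')
  15 → (32, 'chbcfdb')
  16 → (11, 'chedffgdbccgaabdehhccchbcfdb')
  17 → (37, 'db')
  18 → (18, 'dbccgaabdehhccchbcfdb')
  19 → (8, 'dcechedffgdbccgaabdehhccchbcfdb')
  20 → (7, 'ddcechedffgdbccgaabdehhccchbcfdb')
  21 → (6, 'dddcechedffgdbccgaabdehhccchbcfdb')
  22 → (0, 'decbgadddcechedffgdbccgaabdehhccchbcfdb')
  23 → (26, 'dehhccchbcfdb')
  24 → (14, 'dffgdbccgaabdehhccchbcfdb')
  25 → (1, 'ecbgadddcechedffgdbccgaabdehhccchbcfdb')
  26 → (10, 'echedffgdbccgaabdehhccchbcfdb')
  27 → (13, 'edffgdbccgaabdehhccchbcfdb')
  28 → (27, 'ehhccchbcfdb')
  29 → (36, 'fdb')
  30 → (15, 'ffgdbccgaabdehhccchbcfdb')
  31 → (16, 'fgdbccgaabdehhccchbcfdb')
  32 → (22, 'gaabdehhccchbcfdb')
  33 → (4, 'gadddcechedffgdbccgaabdehhccchbcfdb')
  34 → (17, 'gdbccgaabdehhccchbcfdb')
  35 → (33, 'hbcfdb')
  36 → (29, 'hccchbcfdb')
  37 → (12, 'hedffgdbccgaabdehhccchbcfdb')
  38 → (28, 'hhccchbcfdb')

[23, 24, 5, 38, 19, 34, 25, 3, 2, 30, 20, 31, 9, 35, 21, 32, 11, 37, 18, 8, 7, 6, 0, 26, 14, 1, 10, 13, 27, 36, 15, 16, 22, 4, 17, 33, 29, 12, 28]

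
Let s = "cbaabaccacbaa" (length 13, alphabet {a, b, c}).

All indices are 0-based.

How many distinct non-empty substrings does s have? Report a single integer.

sorted suffixes:
  #0 SA[0]=12  'a'
  #1 SA[1]=11  'aa'
  #2 SA[2]=2  'aabaccacbaa'
  #3 SA[3]=3  'abaccacbaa'
  #4 SA[4]=8  'acbaa'
  #5 SA[5]=5  'accacbaa'
  #6 SA[6]=10  'baa'
  #7 SA[7]=1  'baabaccacbaa'
  #8 SA[8]=4  'baccacbaa'
  #9 SA[9]=7  'cacbaa'
  #10 SA[10]=9  'cbaa'
  #11 SA[11]=0  'cbaabaccacbaa'
  #12 SA[12]=6  'ccacbaa'

SA = [12, 11, 2, 3, 8, 5, 10, 1, 4, 7, 9, 0, 6]
[i] adj suffixes → lcp
  [1] 12/11 → 1 ('a')
  [2] 11/2 → 2 ('aa')
  [3] 2/3 → 1 ('a')
  [4] 3/8 → 1 ('a')
  [5] 8/5 → 2 ('ac')
  [6] 5/10 → 0 ('')
  [7] 10/1 → 3 ('baa')
  [8] 1/4 → 2 ('ba')
  [9] 4/7 → 0 ('')
  [10] 7/9 → 1 ('c')
  [11] 9/0 → 4 ('cbaa')
  [12] 0/6 → 1 ('c')

n(n+1)/2 = 13·14/2 = 91
Σ LCP = 0 + 1 + 2 + 1 + 1 + 2 + 0 + 3 + 2 + 0 + 1 + 4 + 1 = 18
distinct = 91 − 18 = 73

73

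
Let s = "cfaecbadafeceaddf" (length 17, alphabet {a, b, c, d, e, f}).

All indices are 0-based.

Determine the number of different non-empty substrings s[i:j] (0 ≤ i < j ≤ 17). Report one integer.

sorted suffixes:
  #0 SA[0]=6  'adafeceaddf'
  #1 SA[1]=13  'addf'
  #2 SA[2]=2  'aecbadafeceaddf'
  #3 SA[3]=8  'afeceaddf'
  #4 SA[4]=5  'badafeceaddf'
  #5 SA[5]=4  'cbadafeceaddf'
  #6 SA[6]=11  'ceaddf'
  #7 SA[7]=0  'cfaecbadafeceaddf'
  #8 SA[8]=7  'dafeceaddf'
  #9 SA[9]=14  'ddf'
  #10 SA[10]=15  'df'
  #11 SA[11]=12  'eaddf'
  #12 SA[12]=3  'ecbadafeceaddf'
  #13 SA[13]=10  'eceaddf'
  #14 SA[14]=16  'f'
  #15 SA[15]=1  'faecbadafeceaddf'
  #16 SA[16]=9  'feceaddf'

SA = [6, 13, 2, 8, 5, 4, 11, 0, 7, 14, 15, 12, 3, 10, 16, 1, 9]
i: (SA[i-1],SA[i]) lcp shared
  1: (6,13) 2 'ad'
  2: (13,2) 1 'a'
  3: (2,8) 1 'a'
  4: (8,5) 0 ''
  5: (5,4) 0 ''
  6: (4,11) 1 'c'
  7: (11,0) 1 'c'
  8: (0,7) 0 ''
  9: (7,14) 1 'd'
  10: (14,15) 1 'd'
  11: (15,12) 0 ''
  12: (12,3) 1 'e'
  13: (3,10) 2 'ec'
  14: (10,16) 0 ''
  15: (16,1) 1 'f'
  16: (1,9) 1 'f'

n(n+1)/2 = 17·18/2 = 153
Σ LCP = 0 + 2 + 1 + 1 + 0 + 0 + 1 + 1 + 0 + 1 + 1 + 0 + 1 + 2 + 0 + 1 + 1 = 13
distinct = 153 − 13 = 140

140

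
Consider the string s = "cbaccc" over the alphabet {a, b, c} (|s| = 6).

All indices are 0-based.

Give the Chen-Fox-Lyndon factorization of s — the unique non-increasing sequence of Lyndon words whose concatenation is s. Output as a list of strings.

["c", "b", "accc"]

emit factor 1: 'c' (i=0, period=1)
emit factor 2: 'b' (i=1, period=1)
emit factor 3: 'accc' (i=2, period=4)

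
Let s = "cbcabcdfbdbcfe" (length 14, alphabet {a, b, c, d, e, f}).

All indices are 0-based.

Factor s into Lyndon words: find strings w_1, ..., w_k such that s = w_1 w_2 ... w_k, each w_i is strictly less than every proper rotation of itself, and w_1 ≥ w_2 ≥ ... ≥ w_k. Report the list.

emit factor 1: 'c' (i=0, period=1)
emit factor 2: 'bc' (i=1, period=2)
emit factor 3: 'abcdfbdbcfe' (i=3, period=11)

["c", "bc", "abcdfbdbcfe"]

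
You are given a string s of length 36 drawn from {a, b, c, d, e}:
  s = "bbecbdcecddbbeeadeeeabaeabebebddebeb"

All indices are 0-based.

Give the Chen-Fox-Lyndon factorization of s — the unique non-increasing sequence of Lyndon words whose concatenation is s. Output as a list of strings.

["bbecbdcecddbbee", "adeee", "abaeabebebddebeb"]

emit factor 1: 'bbecbdcecddbbee' (i=0, period=15)
emit factor 2: 'adeee' (i=15, period=5)
emit factor 3: 'abaeabebebddebeb' (i=20, period=16)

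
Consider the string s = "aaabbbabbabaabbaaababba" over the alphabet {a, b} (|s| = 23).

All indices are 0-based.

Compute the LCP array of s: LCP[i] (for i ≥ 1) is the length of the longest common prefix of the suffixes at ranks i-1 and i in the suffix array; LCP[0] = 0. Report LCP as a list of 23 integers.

rank | idx | suffix
   0 |  22 | a
   1 |  15 | aaababba
   2 |   0 | aaabbbabbabaabbaaababba
   3 |  16 | aababba
   4 |  11 | aabbaaababba
   5 |   1 | aabbbabbabaabbaaababba
   6 |   9 | abaabbaaababba
   7 |  17 | ababba
   8 |  19 | abba
   9 |  12 | abbaaababba
  10 |   6 | abbabaabbaaababba
  11 |   2 | abbbabbabaabbaaababba
  12 |  21 | ba
  13 |  14 | baaababba
  14 |  10 | baabbaaababba
  15 |   8 | babaabbaaababba
  16 |  18 | babba
  17 |   5 | babbabaabbaaababba
  18 |  20 | bba
  19 |  13 | bbaaababba
  20 |   7 | bbabaabbaaababba
  21 |   4 | bbabbabaabbaaababba
  22 |   3 | bbbabbabaabbaaababba

SA = [22, 15, 0, 16, 11, 1, 9, 17, 19, 12, 6, 2, 21, 14, 10, 8, 18, 5, 20, 13, 7, 4, 3]
i: (SA[i-1],SA[i]) lcp shared
  1: (22,15) 1 'a'
  2: (15,0) 4 'aaab'
  3: (0,16) 2 'aa'
  4: (16,11) 3 'aab'
  5: (11,1) 4 'aabb'
  6: (1,9) 1 'a'
  7: (9,17) 3 'aba'
  8: (17,19) 2 'ab'
  9: (19,12) 4 'abba'
  10: (12,6) 4 'abba'
  11: (6,2) 3 'abb'
  12: (2,21) 0 ''
  13: (21,14) 2 'ba'
  14: (14,10) 3 'baa'
  15: (10,8) 2 'ba'
  16: (8,18) 3 'bab'
  17: (18,5) 5 'babba'
  18: (5,20) 1 'b'
  19: (20,13) 3 'bba'
  20: (13,7) 3 'bba'
  21: (7,4) 4 'bbab'
  22: (4,3) 2 'bb'

[0, 1, 4, 2, 3, 4, 1, 3, 2, 4, 4, 3, 0, 2, 3, 2, 3, 5, 1, 3, 3, 4, 2]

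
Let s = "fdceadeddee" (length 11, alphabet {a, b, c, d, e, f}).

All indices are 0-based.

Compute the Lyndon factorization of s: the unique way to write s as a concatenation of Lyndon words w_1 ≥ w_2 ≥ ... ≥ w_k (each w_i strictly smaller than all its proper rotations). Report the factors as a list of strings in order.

emit factor 1: 'f' (i=0, period=1)
emit factor 2: 'd' (i=1, period=1)
emit factor 3: 'ce' (i=2, period=2)
emit factor 4: 'adeddee' (i=4, period=7)

["f", "d", "ce", "adeddee"]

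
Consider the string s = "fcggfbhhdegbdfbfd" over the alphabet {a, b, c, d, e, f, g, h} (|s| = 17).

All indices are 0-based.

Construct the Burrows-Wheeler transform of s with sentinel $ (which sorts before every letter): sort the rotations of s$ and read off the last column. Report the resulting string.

rank  rotation            last
    0  $fcggfbhhdegbdfbfd  d
    1  bdfbfd$fcggfbhhdeg  g
    2  bfd$fcggfbhhdegbdf  f
    3  bhhdegbdfbfd$fcggf  f
    4  cggfbhhdegbdfbfd$f  f
    5  d$fcggfbhhdegbdfbf  f
    6  degbdfbfd$fcggfbhh  h
    7  dfbfd$fcggfbhhdegb  b
    8  egbdfbfd$fcggfbhhd  d
    9  fbfd$fcggfbhhdegbd  d
   10  fbhhdegbdfbfd$fcgg  g
   11  fcggfbhhdegbdfbfd$  $
   12  fd$fcggfbhhdegbdfb  b
   13  gbdfbfd$fcggfbhhde  e
   14  gfbhhdegbdfbfd$fcg  g
   15  ggfbhhdegbdfbfd$fc  c
   16  hdegbdfbfd$fcggfbh  h
   17  hhdegbdfbfd$fcggfb  b

dgffffhbddg$begchb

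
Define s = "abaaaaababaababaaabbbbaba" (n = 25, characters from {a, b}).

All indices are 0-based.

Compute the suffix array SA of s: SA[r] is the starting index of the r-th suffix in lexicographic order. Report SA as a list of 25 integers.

sorted suffixes:
  #0 SA[0]=24  'a'
  #1 SA[1]=2  'aaaaababaababaaabbbbaba'
  #2 SA[2]=3  'aaaababaababaaabbbbaba'
  #3 SA[3]=4  'aaababaababaaabbbbaba'
  #4 SA[4]=15  'aaabbbbaba'
  #5 SA[5]=10  'aababaaabbbbaba'
  #6 SA[6]=5  'aababaababaaabbbbaba'
  #7 SA[7]=16  'aabbbbaba'
  #8 SA[8]=22  'aba'
  #9 SA[9]=0  'abaaaaababaababaaabbbbaba'
  #10 SA[10]=13  'abaaabbbbaba'
  #11 SA[11]=8  'abaababaaabbbbaba'
  #12 SA[12]=11  'ababaaabbbbaba'
  #13 SA[13]=6  'ababaababaaabbbbaba'
  #14 SA[14]=17  'abbbbaba'
  #15 SA[15]=23  'ba'
  #16 SA[16]=1  'baaaaababaababaaabbbbaba'
  #17 SA[17]=14  'baaabbbbaba'
  #18 SA[18]=9  'baababaaabbbbaba'
  #19 SA[19]=21  'baba'
  #20 SA[20]=12  'babaaabbbbaba'
  #21 SA[21]=7  'babaababaaabbbbaba'
  #22 SA[22]=20  'bbaba'
  #23 SA[23]=19  'bbbaba'
  #24 SA[24]=18  'bbbbaba'

[24, 2, 3, 4, 15, 10, 5, 16, 22, 0, 13, 8, 11, 6, 17, 23, 1, 14, 9, 21, 12, 7, 20, 19, 18]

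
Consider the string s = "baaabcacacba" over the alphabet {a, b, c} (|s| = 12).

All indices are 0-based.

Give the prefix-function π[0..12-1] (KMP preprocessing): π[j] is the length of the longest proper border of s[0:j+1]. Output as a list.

π[0] = 0
j=1 s[j]='a': π[1]=0 (border '')
j=2 s[j]='a': π[2]=0 (border '')
j=3 s[j]='a': π[3]=0 (border '')
j=4 s[j]='b': π[4]=1 (border 'b')
j=5 s[j]='c': k: 1→0; π[5]=0 (border '')
j=6 s[j]='a': π[6]=0 (border '')
j=7 s[j]='c': π[7]=0 (border '')
j=8 s[j]='a': π[8]=0 (border '')
j=9 s[j]='c': π[9]=0 (border '')
j=10 s[j]='b': π[10]=1 (border 'b')
j=11 s[j]='a': π[11]=2 (border 'ba')

[0, 0, 0, 0, 1, 0, 0, 0, 0, 0, 1, 2]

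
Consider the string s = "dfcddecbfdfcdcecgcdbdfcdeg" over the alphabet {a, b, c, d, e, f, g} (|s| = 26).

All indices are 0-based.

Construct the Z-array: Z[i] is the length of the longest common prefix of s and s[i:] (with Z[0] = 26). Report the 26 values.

Z[0]=26
i=1: i≥r, start 0; Z[1]=0
i=2: i≥r, start 0; Z[2]=0
i=3: i≥r, start 0; Z[3]=1 extend→box=[3,4)
i=4: i≥r, start 0; Z[4]=1 extend→box=[4,5)
i=5: i≥r, start 0; Z[5]=0
i=6: i≥r, start 0; Z[6]=0
i=7: i≥r, start 0; Z[7]=0
i=8: i≥r, start 0; Z[8]=0
i=9: i≥r, start 0; Z[9]=4 extend→box=[9,13)
i=10: min(r-i=3, Z[1]=0)=0; Z[10]=0
i=11: min(r-i=2, Z[2]=0)=0; Z[11]=0
i=12: min(r-i=1, Z[3]=1)=1; Z[12]=1
i=13: i≥r, start 0; Z[13]=0
i=14: i≥r, start 0; Z[14]=0
i=15: i≥r, start 0; Z[15]=0
i=16: i≥r, start 0; Z[16]=0
i=17: i≥r, start 0; Z[17]=0
i=18: i≥r, start 0; Z[18]=1 extend→box=[18,19)
i=19: i≥r, start 0; Z[19]=0
i=20: i≥r, start 0; Z[20]=4 extend→box=[20,24)
i=21: min(r-i=3, Z[1]=0)=0; Z[21]=0
i=22: min(r-i=2, Z[2]=0)=0; Z[22]=0
i=23: min(r-i=1, Z[3]=1)=1; Z[23]=1
i=24: i≥r, start 0; Z[24]=0
i=25: i≥r, start 0; Z[25]=0

[26, 0, 0, 1, 1, 0, 0, 0, 0, 4, 0, 0, 1, 0, 0, 0, 0, 0, 1, 0, 4, 0, 0, 1, 0, 0]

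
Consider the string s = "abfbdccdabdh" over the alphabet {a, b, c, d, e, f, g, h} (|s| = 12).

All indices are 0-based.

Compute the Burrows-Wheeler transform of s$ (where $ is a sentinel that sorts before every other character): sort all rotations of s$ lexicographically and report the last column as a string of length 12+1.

rank  rotation       last
    0  $abfbdccdabdh  h
    1  abdh$abfbdccd  d
    2  abfbdccdabdh$  $
    3  bdccdabdh$abf  f
    4  bdh$abfbdccda  a
    5  bfbdccdabdh$a  a
    6  ccdabdh$abfbd  d
    7  cdabdh$abfbdc  c
    8  dabdh$abfbdcc  c
    9  dccdabdh$abfb  b
   10  dh$abfbdccdab  b
   11  fbdccdabdh$ab  b
   12  h$abfbdccdabd  d

hd$faadccbbbd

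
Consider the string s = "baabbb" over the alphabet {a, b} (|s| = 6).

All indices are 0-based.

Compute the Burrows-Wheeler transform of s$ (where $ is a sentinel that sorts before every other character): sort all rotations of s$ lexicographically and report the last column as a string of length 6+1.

rank  rotation last
    0  $baabbb  b
    1  aabbb$b  b
    2  abbb$ba  a
    3  b$baabb  b
    4  baabbb$  $
    5  bb$baab  b
    6  bbb$baa  a

bbab$ba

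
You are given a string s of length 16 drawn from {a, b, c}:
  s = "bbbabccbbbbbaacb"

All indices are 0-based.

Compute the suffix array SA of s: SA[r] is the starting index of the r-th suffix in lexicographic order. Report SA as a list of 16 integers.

rank | idx | suffix
   0 |  12 | aacb
   1 |   3 | abccbbbbbaacb
   2 |  13 | acb
   3 |  15 | b
   4 |  11 | baacb
   5 |   2 | babccbbbbbaacb
   6 |  10 | bbaacb
   7 |   1 | bbabccbbbbbaacb
   8 |   9 | bbbaacb
   9 |   0 | bbbabccbbbbbaacb
  10 |   8 | bbbbaacb
  11 |   7 | bbbbbaacb
  12 |   4 | bccbbbbbaacb
  13 |  14 | cb
  14 |   6 | cbbbbbaacb
  15 |   5 | ccbbbbbaacb

[12, 3, 13, 15, 11, 2, 10, 1, 9, 0, 8, 7, 4, 14, 6, 5]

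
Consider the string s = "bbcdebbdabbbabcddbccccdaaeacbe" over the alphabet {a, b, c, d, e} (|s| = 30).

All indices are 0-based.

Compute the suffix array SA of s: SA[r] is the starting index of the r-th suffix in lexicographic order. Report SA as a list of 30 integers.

sorted suffixes:
  #0 SA[0]=23  'aaeacbe'
  #1 SA[1]=8  'abbbabcddbccccdaaeacbe'
  #2 SA[2]=12  'abcddbccccdaaeacbe'
  #3 SA[3]=26  'acbe'
  #4 SA[4]=24  'aeacbe'
  #5 SA[5]=11  'babcddbccccdaaeacbe'
  #6 SA[6]=10  'bbabcddbccccdaaeacbe'
  #7 SA[7]=9  'bbbabcddbccccdaaeacbe'
  #8 SA[8]=0  'bbcdebbdabbbabcddbccccdaaeacbe'
  #9 SA[9]=5  'bbdabbbabcddbccccdaaeacbe'
  #10 SA[10]=17  'bccccdaaeacbe'
  #11 SA[11]=13  'bcddbccccdaaeacbe'
  #12 SA[12]=1  'bcdebbdabbbabcddbccccdaaeacbe'
  #13 SA[13]=6  'bdabbbabcddbccccdaaeacbe'
  #14 SA[14]=28  'be'
  #15 SA[15]=27  'cbe'
  #16 SA[16]=18  'ccccdaaeacbe'
  #17 SA[17]=19  'cccdaaeacbe'
  #18 SA[18]=20  'ccdaaeacbe'
  #19 SA[19]=21  'cdaaeacbe'
  #20 SA[20]=14  'cddbccccdaaeacbe'
  #21 SA[21]=2  'cdebbdabbbabcddbccccdaaeacbe'
  #22 SA[22]=22  'daaeacbe'
  #23 SA[23]=7  'dabbbabcddbccccdaaeacbe'
  #24 SA[24]=16  'dbccccdaaeacbe'
  #25 SA[25]=15  'ddbccccdaaeacbe'
  #26 SA[26]=3  'debbdabbbabcddbccccdaaeacbe'
  #27 SA[27]=29  'e'
  #28 SA[28]=25  'eacbe'
  #29 SA[29]=4  'ebbdabbbabcddbccccdaaeacbe'

[23, 8, 12, 26, 24, 11, 10, 9, 0, 5, 17, 13, 1, 6, 28, 27, 18, 19, 20, 21, 14, 2, 22, 7, 16, 15, 3, 29, 25, 4]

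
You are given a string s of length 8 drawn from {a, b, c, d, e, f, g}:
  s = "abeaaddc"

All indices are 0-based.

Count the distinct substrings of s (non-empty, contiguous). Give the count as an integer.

33

rank→(start, suffix):
  0 → (3, 'aaddc')
  1 → (0, 'abeaaddc')
  2 → (4, 'addc')
  3 → (1, 'beaaddc')
  4 → (7, 'c')
  5 → (6, 'dc')
  6 → (5, 'ddc')
  7 → (2, 'eaaddc')

SA = [3, 0, 4, 1, 7, 6, 5, 2]
[i] adj suffixes → lcp
  [1] 3/0 → 1 ('a')
  [2] 0/4 → 1 ('a')
  [3] 4/1 → 0 ('')
  [4] 1/7 → 0 ('')
  [5] 7/6 → 0 ('')
  [6] 6/5 → 1 ('d')
  [7] 5/2 → 0 ('')

n(n+1)/2 = 8·9/2 = 36
Σ LCP = 0 + 1 + 1 + 0 + 0 + 0 + 1 + 0 = 3
distinct = 36 − 3 = 33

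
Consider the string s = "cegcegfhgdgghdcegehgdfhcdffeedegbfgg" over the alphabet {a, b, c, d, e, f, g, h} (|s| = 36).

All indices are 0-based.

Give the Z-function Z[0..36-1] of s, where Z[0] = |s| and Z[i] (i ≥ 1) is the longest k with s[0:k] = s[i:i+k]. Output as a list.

Z[0]=36
i=1: outside box; Z[1]=0
i=2: outside box; Z[2]=0
i=3: outside box; Z[3]=3 scan→box=[3,6)
i=4: min(r-i=2, Z[1]=0)=0; Z[4]=0
i=5: min(r-i=1, Z[2]=0)=0; Z[5]=0
i=6: outside box; Z[6]=0
i=7: outside box; Z[7]=0
i=8: outside box; Z[8]=0
i=9: outside box; Z[9]=0
i=10: outside box; Z[10]=0
i=11: outside box; Z[11]=0
i=12: outside box; Z[12]=0
i=13: outside box; Z[13]=0
i=14: outside box; Z[14]=3 scan→box=[14,17)
i=15: min(r-i=2, Z[1]=0)=0; Z[15]=0
i=16: min(r-i=1, Z[2]=0)=0; Z[16]=0
i=17: outside box; Z[17]=0
i=18: outside box; Z[18]=0
i=19: outside box; Z[19]=0
i=20: outside box; Z[20]=0
i=21: outside box; Z[21]=0
i=22: outside box; Z[22]=0
i=23: outside box; Z[23]=1 scan→box=[23,24)
i=24: outside box; Z[24]=0
i=25: outside box; Z[25]=0
i=26: outside box; Z[26]=0
i=27: outside box; Z[27]=0
i=28: outside box; Z[28]=0
i=29: outside box; Z[29]=0
i=30: outside box; Z[30]=0
i=31: outside box; Z[31]=0
i=32: outside box; Z[32]=0
i=33: outside box; Z[33]=0
i=34: outside box; Z[34]=0
i=35: outside box; Z[35]=0

[36, 0, 0, 3, 0, 0, 0, 0, 0, 0, 0, 0, 0, 0, 3, 0, 0, 0, 0, 0, 0, 0, 0, 1, 0, 0, 0, 0, 0, 0, 0, 0, 0, 0, 0, 0]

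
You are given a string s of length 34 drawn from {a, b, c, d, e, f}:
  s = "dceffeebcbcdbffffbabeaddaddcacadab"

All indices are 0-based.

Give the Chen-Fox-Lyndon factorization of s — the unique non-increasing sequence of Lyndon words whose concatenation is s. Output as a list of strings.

emit factor 1: 'd' (i=0, period=1)
emit factor 2: 'ceffee' (i=1, period=6)
emit factor 3: 'bcbcdbffff' (i=7, period=10)
emit factor 4: 'b' (i=17, period=1)
emit factor 5: 'abeaddaddcacad' (i=18, period=14)
emit factor 6: 'ab' (i=32, period=2)

["d", "ceffee", "bcbcdbffff", "b", "abeaddaddcacad", "ab"]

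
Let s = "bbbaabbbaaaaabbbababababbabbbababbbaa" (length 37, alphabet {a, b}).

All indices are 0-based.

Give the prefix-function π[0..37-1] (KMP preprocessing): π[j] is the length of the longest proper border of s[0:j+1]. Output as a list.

π[0] = 0
j=1 s[j]='b': π[1]=1 (border 'b')
j=2 s[j]='b': π[2]=2 (border 'bb')
j=3 s[j]='a': k: 2→1→0; π[3]=0 (border '')
j=4 s[j]='a': π[4]=0 (border '')
j=5 s[j]='b': π[5]=1 (border 'b')
j=6 s[j]='b': π[6]=2 (border 'bb')
j=7 s[j]='b': π[7]=3 (border 'bbb')
j=8 s[j]='a': π[8]=4 (border 'bbba')
j=9 s[j]='a': π[9]=5 (border 'bbbaa')
j=10 s[j]='a': k: 5→0; π[10]=0 (border '')
j=11 s[j]='a': π[11]=0 (border '')
j=12 s[j]='a': π[12]=0 (border '')
j=13 s[j]='b': π[13]=1 (border 'b')
j=14 s[j]='b': π[14]=2 (border 'bb')
j=15 s[j]='b': π[15]=3 (border 'bbb')
j=16 s[j]='a': π[16]=4 (border 'bbba')
j=17 s[j]='b': k: 4→0; π[17]=1 (border 'b')
j=18 s[j]='a': k: 1→0; π[18]=0 (border '')
j=19 s[j]='b': π[19]=1 (border 'b')
j=20 s[j]='a': k: 1→0; π[20]=0 (border '')
j=21 s[j]='b': π[21]=1 (border 'b')
j=22 s[j]='a': k: 1→0; π[22]=0 (border '')
j=23 s[j]='b': π[23]=1 (border 'b')
j=24 s[j]='b': π[24]=2 (border 'bb')
j=25 s[j]='a': k: 2→1→0; π[25]=0 (border '')
j=26 s[j]='b': π[26]=1 (border 'b')
j=27 s[j]='b': π[27]=2 (border 'bb')
j=28 s[j]='b': π[28]=3 (border 'bbb')
j=29 s[j]='a': π[29]=4 (border 'bbba')
j=30 s[j]='b': k: 4→0; π[30]=1 (border 'b')
j=31 s[j]='a': k: 1→0; π[31]=0 (border '')
j=32 s[j]='b': π[32]=1 (border 'b')
j=33 s[j]='b': π[33]=2 (border 'bb')
j=34 s[j]='b': π[34]=3 (border 'bbb')
j=35 s[j]='a': π[35]=4 (border 'bbba')
j=36 s[j]='a': π[36]=5 (border 'bbbaa')

[0, 1, 2, 0, 0, 1, 2, 3, 4, 5, 0, 0, 0, 1, 2, 3, 4, 1, 0, 1, 0, 1, 0, 1, 2, 0, 1, 2, 3, 4, 1, 0, 1, 2, 3, 4, 5]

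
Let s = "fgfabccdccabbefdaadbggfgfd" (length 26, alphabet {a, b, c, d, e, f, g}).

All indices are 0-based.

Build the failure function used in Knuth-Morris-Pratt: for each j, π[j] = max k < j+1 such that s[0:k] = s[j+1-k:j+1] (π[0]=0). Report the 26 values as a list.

π[0] = 0
j=1 s[j]='g': π[1]=0 (border '')
j=2 s[j]='f': π[2]=1 (border 'f')
j=3 s[j]='a': k: 1→0; π[3]=0 (border '')
j=4 s[j]='b': π[4]=0 (border '')
j=5 s[j]='c': π[5]=0 (border '')
j=6 s[j]='c': π[6]=0 (border '')
j=7 s[j]='d': π[7]=0 (border '')
j=8 s[j]='c': π[8]=0 (border '')
j=9 s[j]='c': π[9]=0 (border '')
j=10 s[j]='a': π[10]=0 (border '')
j=11 s[j]='b': π[11]=0 (border '')
j=12 s[j]='b': π[12]=0 (border '')
j=13 s[j]='e': π[13]=0 (border '')
j=14 s[j]='f': π[14]=1 (border 'f')
j=15 s[j]='d': k: 1→0; π[15]=0 (border '')
j=16 s[j]='a': π[16]=0 (border '')
j=17 s[j]='a': π[17]=0 (border '')
j=18 s[j]='d': π[18]=0 (border '')
j=19 s[j]='b': π[19]=0 (border '')
j=20 s[j]='g': π[20]=0 (border '')
j=21 s[j]='g': π[21]=0 (border '')
j=22 s[j]='f': π[22]=1 (border 'f')
j=23 s[j]='g': π[23]=2 (border 'fg')
j=24 s[j]='f': π[24]=3 (border 'fgf')
j=25 s[j]='d': k: 3→1→0; π[25]=0 (border '')

[0, 0, 1, 0, 0, 0, 0, 0, 0, 0, 0, 0, 0, 0, 1, 0, 0, 0, 0, 0, 0, 0, 1, 2, 3, 0]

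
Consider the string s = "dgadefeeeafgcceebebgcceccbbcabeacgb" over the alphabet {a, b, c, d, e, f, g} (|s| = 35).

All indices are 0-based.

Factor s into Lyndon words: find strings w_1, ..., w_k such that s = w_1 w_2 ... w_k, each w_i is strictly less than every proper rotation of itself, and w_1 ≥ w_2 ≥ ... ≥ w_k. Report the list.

["dg", "adefeeeafgcceebebgcceccbbc", "abeacgb"]

emit factor 1: 'dg' (i=0, period=2)
emit factor 2: 'adefeeeafgcceebebgcceccbbc' (i=2, period=26)
emit factor 3: 'abeacgb' (i=28, period=7)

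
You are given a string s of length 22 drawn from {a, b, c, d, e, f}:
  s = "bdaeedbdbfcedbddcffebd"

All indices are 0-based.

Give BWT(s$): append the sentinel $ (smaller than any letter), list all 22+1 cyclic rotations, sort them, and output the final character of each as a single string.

dde$dddfdbbeebdbfecabfc

rank  rotation                 last
    0  $bdaeedbdbfcedbddcffebd  d
    1  aeedbdbfcedbddcffebd$bd  d
    2  bd$bdaeedbdbfcedbddcffe  e
    3  bdaeedbdbfcedbddcffebd$  $
    4  bdbfcedbddcffebd$bdaeed  d
    5  bddcffebd$bdaeedbdbfced  d
    6  bfcedbddcffebd$bdaeedbd  d
    7  cedbddcffebd$bdaeedbdbf  f
    8  cffebd$bdaeedbdbfcedbdd  d
    9  d$bdaeedbdbfcedbddcffeb  b
   10  daeedbdbfcedbddcffebd$b  b
   11  dbdbfcedbddcffebd$bdaee  e
   12  dbddcffebd$bdaeedbdbfce  e
   13  dbfcedbddcffebd$bdaeedb  b
   14  dcffebd$bdaeedbdbfcedbd  d
   15  ddcffebd$bdaeedbdbfcedb  b
   16  ebd$bdaeedbdbfcedbddcff  f
   17  edbdbfcedbddcffebd$bdae  e
   18  edbddcffebd$bdaeedbdbfc  c
   19  eedbdbfcedbddcffebd$bda  a
   20  fcedbddcffebd$bdaeedbdb  b
   21  febd$bdaeedbdbfcedbddcf  f
   22  ffebd$bdaeedbdbfcedbddc  c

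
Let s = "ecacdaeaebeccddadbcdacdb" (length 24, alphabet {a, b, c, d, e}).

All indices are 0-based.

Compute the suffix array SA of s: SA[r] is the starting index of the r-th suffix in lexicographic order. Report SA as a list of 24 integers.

sorted suffixes:
  #0 SA[0]=2  'acdaeaebeccddadbcdacdb'
  #1 SA[1]=20  'acdb'
  #2 SA[2]=15  'adbcdacdb'
  #3 SA[3]=5  'aeaebeccddadbcdacdb'
  #4 SA[4]=7  'aebeccddadbcdacdb'
  #5 SA[5]=23  'b'
  #6 SA[6]=17  'bcdacdb'
  #7 SA[7]=9  'beccddadbcdacdb'
  #8 SA[8]=1  'cacdaeaebeccddadbcdacdb'
  #9 SA[9]=11  'ccddadbcdacdb'
  #10 SA[10]=18  'cdacdb'
  #11 SA[11]=3  'cdaeaebeccddadbcdacdb'
  #12 SA[12]=21  'cdb'
  #13 SA[13]=12  'cddadbcdacdb'
  #14 SA[14]=19  'dacdb'
  #15 SA[15]=14  'dadbcdacdb'
  #16 SA[16]=4  'daeaebeccddadbcdacdb'
  #17 SA[17]=22  'db'
  #18 SA[18]=16  'dbcdacdb'
  #19 SA[19]=13  'ddadbcdacdb'
  #20 SA[20]=6  'eaebeccddadbcdacdb'
  #21 SA[21]=8  'ebeccddadbcdacdb'
  #22 SA[22]=0  'ecacdaeaebeccddadbcdacdb'
  #23 SA[23]=10  'eccddadbcdacdb'

[2, 20, 15, 5, 7, 23, 17, 9, 1, 11, 18, 3, 21, 12, 19, 14, 4, 22, 16, 13, 6, 8, 0, 10]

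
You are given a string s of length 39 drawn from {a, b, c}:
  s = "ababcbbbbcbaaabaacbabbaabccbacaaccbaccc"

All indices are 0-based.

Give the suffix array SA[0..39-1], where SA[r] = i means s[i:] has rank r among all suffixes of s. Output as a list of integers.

rank | idx | suffix
   0 |  11 | aaabaacbabbaabccbacaaccbaccc
   1 |  12 | aabaacbabbaabccbacaaccbaccc
   2 |  22 | aabccbacaaccbaccc
   3 |  15 | aacbabbaabccbacaaccbaccc
   4 |  30 | aaccbaccc
   5 |  13 | abaacbabbaabccbacaaccbaccc
   6 |   0 | ababcbbbbcbaaabaacbabbaabccbacaaccbaccc
   7 |  19 | abbaabccbacaaccbaccc
   8 |   2 | abcbbbbcbaaabaacbabbaabccbacaaccbaccc
   9 |  23 | abccbacaaccbaccc
  10 |  28 | acaaccbaccc
  11 |  16 | acbabbaabccbacaaccbaccc
  12 |  31 | accbaccc
  13 |  35 | accc
  14 |  10 | baaabaacbabbaabccbacaaccbaccc
  15 |  21 | baabccbacaaccbaccc
  16 |  14 | baacbabbaabccbacaaccbaccc
  17 |  18 | babbaabccbacaaccbaccc
  18 |   1 | babcbbbbcbaaabaacbabbaabccbacaaccbaccc
  19 |  27 | bacaaccbaccc
  20 |  34 | baccc
  21 |  20 | bbaabccbacaaccbaccc
  22 |   5 | bbbbcbaaabaacbabbaabccbacaaccbaccc
  23 |   6 | bbbcbaaabaacbabbaabccbacaaccbaccc
  24 |   7 | bbcbaaabaacbabbaabccbacaaccbaccc
  25 |   8 | bcbaaabaacbabbaabccbacaaccbaccc
  26 |   3 | bcbbbbcbaaabaacbabbaabccbacaaccbaccc
  27 |  24 | bccbacaaccbaccc
  28 |  38 | c
  29 |  29 | caaccbaccc
  30 |   9 | cbaaabaacbabbaabccbacaaccbaccc
  31 |  17 | cbabbaabccbacaaccbaccc
  32 |  26 | cbacaaccbaccc
  33 |  33 | cbaccc
  34 |   4 | cbbbbcbaaabaacbabbaabccbacaaccbaccc
  35 |  37 | cc
  36 |  25 | ccbacaaccbaccc
  37 |  32 | ccbaccc
  38 |  36 | ccc

[11, 12, 22, 15, 30, 13, 0, 19, 2, 23, 28, 16, 31, 35, 10, 21, 14, 18, 1, 27, 34, 20, 5, 6, 7, 8, 3, 24, 38, 29, 9, 17, 26, 33, 4, 37, 25, 32, 36]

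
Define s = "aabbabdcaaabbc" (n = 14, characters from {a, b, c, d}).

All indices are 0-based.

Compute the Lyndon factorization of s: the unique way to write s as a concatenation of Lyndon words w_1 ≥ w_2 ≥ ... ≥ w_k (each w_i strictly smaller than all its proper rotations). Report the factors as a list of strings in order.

emit factor 1: 'aabbabdc' (i=0, period=8)
emit factor 2: 'aaabbc' (i=8, period=6)

["aabbabdc", "aaabbc"]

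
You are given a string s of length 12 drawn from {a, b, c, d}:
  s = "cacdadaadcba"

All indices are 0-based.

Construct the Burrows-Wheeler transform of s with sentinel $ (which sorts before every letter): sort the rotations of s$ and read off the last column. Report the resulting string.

abdcdac$daaca

rank  rotation       last
    0  $cacdadaadcba  a
    1  a$cacdadaadcb  b
    2  aadcba$cacdad  d
    3  acdadaadcba$c  c
    4  adaadcba$cacd  d
    5  adcba$cacdada  a
    6  ba$cacdadaadc  c
    7  cacdadaadcba$  $
    8  cba$cacdadaad  d
    9  cdadaadcba$ca  a
   10  daadcba$cacda  a
   11  dadaadcba$cac  c
   12  dcba$cacdadaa  a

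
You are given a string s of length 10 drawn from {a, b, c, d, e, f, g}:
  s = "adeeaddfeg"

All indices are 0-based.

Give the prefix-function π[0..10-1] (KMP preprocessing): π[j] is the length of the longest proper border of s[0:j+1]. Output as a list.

[0, 0, 0, 0, 1, 2, 0, 0, 0, 0]

π[0] = 0
j=1 s[j]='d': π[1]=0 (border '')
j=2 s[j]='e': π[2]=0 (border '')
j=3 s[j]='e': π[3]=0 (border '')
j=4 s[j]='a': π[4]=1 (border 'a')
j=5 s[j]='d': π[5]=2 (border 'ad')
j=6 s[j]='d': k: 2→0; π[6]=0 (border '')
j=7 s[j]='f': π[7]=0 (border '')
j=8 s[j]='e': π[8]=0 (border '')
j=9 s[j]='g': π[9]=0 (border '')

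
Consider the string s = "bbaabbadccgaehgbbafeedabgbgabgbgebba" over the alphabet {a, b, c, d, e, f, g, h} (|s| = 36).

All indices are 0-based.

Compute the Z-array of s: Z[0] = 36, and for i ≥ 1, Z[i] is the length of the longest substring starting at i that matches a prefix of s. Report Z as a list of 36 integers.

[36, 1, 0, 0, 3, 1, 0, 0, 0, 0, 0, 0, 0, 0, 0, 3, 1, 0, 0, 0, 0, 0, 0, 1, 0, 1, 0, 0, 1, 0, 1, 0, 0, 3, 1, 0]

Z[0]=36
i=1: outside box; Z[1]=1 grow→box=[1,2)
i=2: outside box; Z[2]=0
i=3: outside box; Z[3]=0
i=4: outside box; Z[4]=3 grow→box=[4,7)
i=5: min(r-i=2, Z[1]=1)=1; Z[5]=1
i=6: min(r-i=1, Z[2]=0)=0; Z[6]=0
i=7: outside box; Z[7]=0
i=8: outside box; Z[8]=0
i=9: outside box; Z[9]=0
i=10: outside box; Z[10]=0
i=11: outside box; Z[11]=0
i=12: outside box; Z[12]=0
i=13: outside box; Z[13]=0
i=14: outside box; Z[14]=0
i=15: outside box; Z[15]=3 grow→box=[15,18)
i=16: min(r-i=2, Z[1]=1)=1; Z[16]=1
i=17: min(r-i=1, Z[2]=0)=0; Z[17]=0
i=18: outside box; Z[18]=0
i=19: outside box; Z[19]=0
i=20: outside box; Z[20]=0
i=21: outside box; Z[21]=0
i=22: outside box; Z[22]=0
i=23: outside box; Z[23]=1 grow→box=[23,24)
i=24: outside box; Z[24]=0
i=25: outside box; Z[25]=1 grow→box=[25,26)
i=26: outside box; Z[26]=0
i=27: outside box; Z[27]=0
i=28: outside box; Z[28]=1 grow→box=[28,29)
i=29: outside box; Z[29]=0
i=30: outside box; Z[30]=1 grow→box=[30,31)
i=31: outside box; Z[31]=0
i=32: outside box; Z[32]=0
i=33: outside box; Z[33]=3 grow→box=[33,36)
i=34: min(r-i=2, Z[1]=1)=1; Z[34]=1
i=35: min(r-i=1, Z[2]=0)=0; Z[35]=0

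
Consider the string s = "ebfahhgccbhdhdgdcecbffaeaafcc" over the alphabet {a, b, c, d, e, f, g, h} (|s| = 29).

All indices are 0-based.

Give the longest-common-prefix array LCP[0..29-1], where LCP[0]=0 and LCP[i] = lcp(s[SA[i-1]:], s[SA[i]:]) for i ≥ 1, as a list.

rank→(start, suffix):
  0 → (24, 'aafcc')
  1 → (22, 'aeaafcc')
  2 → (25, 'afcc')
  3 → (3, 'ahhgccbhdhdgdcecbffaeaafcc')
  4 → (1, 'bfahhgccbhdhdgdcecbffaeaafcc')
  5 → (19, 'bffaeaafcc')
  6 → (9, 'bhdhdgdcecbffaeaafcc')
  7 → (28, 'c')
  8 → (18, 'cbffaeaafcc')
  9 → (8, 'cbhdhdgdcecbffaeaafcc')
  10 → (27, 'cc')
  11 → (7, 'ccbhdhdgdcecbffaeaafcc')
  12 → (16, 'cecbffaeaafcc')
  13 → (15, 'dcecbffaeaafcc')
  14 → (13, 'dgdcecbffaeaafcc')
  15 → (11, 'dhdgdcecbffaeaafcc')
  16 → (23, 'eaafcc')
  17 → (0, 'ebfahhgccbhdhdgdcecbffaeaafcc')
  18 → (17, 'ecbffaeaafcc')
  19 → (21, 'faeaafcc')
  20 → (2, 'fahhgccbhdhdgdcecbffaeaafcc')
  21 → (26, 'fcc')
  22 → (20, 'ffaeaafcc')
  23 → (6, 'gccbhdhdgdcecbffaeaafcc')
  24 → (14, 'gdcecbffaeaafcc')
  25 → (12, 'hdgdcecbffaeaafcc')
  26 → (10, 'hdhdgdcecbffaeaafcc')
  27 → (5, 'hgccbhdhdgdcecbffaeaafcc')
  28 → (4, 'hhgccbhdhdgdcecbffaeaafcc')

SA = [24, 22, 25, 3, 1, 19, 9, 28, 18, 8, 27, 7, 16, 15, 13, 11, 23, 0, 17, 21, 2, 26, 20, 6, 14, 12, 10, 5, 4]
[i] adj suffixes → lcp
  [1] 24/22 → 1 ('a')
  [2] 22/25 → 1 ('a')
  [3] 25/3 → 1 ('a')
  [4] 3/1 → 0 ('')
  [5] 1/19 → 2 ('bf')
  [6] 19/9 → 1 ('b')
  [7] 9/28 → 0 ('')
  [8] 28/18 → 1 ('c')
  [9] 18/8 → 2 ('cb')
  [10] 8/27 → 1 ('c')
  [11] 27/7 → 2 ('cc')
  [12] 7/16 → 1 ('c')
  [13] 16/15 → 0 ('')
  [14] 15/13 → 1 ('d')
  [15] 13/11 → 1 ('d')
  [16] 11/23 → 0 ('')
  [17] 23/0 → 1 ('e')
  [18] 0/17 → 1 ('e')
  [19] 17/21 → 0 ('')
  [20] 21/2 → 2 ('fa')
  [21] 2/26 → 1 ('f')
  [22] 26/20 → 1 ('f')
  [23] 20/6 → 0 ('')
  [24] 6/14 → 1 ('g')
  [25] 14/12 → 0 ('')
  [26] 12/10 → 2 ('hd')
  [27] 10/5 → 1 ('h')
  [28] 5/4 → 1 ('h')

[0, 1, 1, 1, 0, 2, 1, 0, 1, 2, 1, 2, 1, 0, 1, 1, 0, 1, 1, 0, 2, 1, 1, 0, 1, 0, 2, 1, 1]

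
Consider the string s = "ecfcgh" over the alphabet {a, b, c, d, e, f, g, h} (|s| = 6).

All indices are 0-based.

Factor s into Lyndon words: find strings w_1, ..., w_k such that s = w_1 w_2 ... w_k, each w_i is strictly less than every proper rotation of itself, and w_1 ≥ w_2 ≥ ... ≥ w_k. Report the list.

["e", "cfcgh"]

emit factor 1: 'e' (i=0, period=1)
emit factor 2: 'cfcgh' (i=1, period=5)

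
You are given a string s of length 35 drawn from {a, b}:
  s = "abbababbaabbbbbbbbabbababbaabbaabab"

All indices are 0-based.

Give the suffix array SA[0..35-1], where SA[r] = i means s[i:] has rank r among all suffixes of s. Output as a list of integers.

[30, 26, 8, 33, 31, 21, 3, 27, 23, 5, 18, 0, 9, 34, 29, 25, 7, 32, 20, 2, 22, 4, 17, 28, 24, 6, 19, 1, 16, 15, 14, 13, 12, 11, 10]

rank→(start, suffix):
  0 → (30, 'aabab')
  1 → (26, 'aabbaabab')
  2 → (8, 'aabbbbbbbbabbababbaabbaabab')
  3 → (33, 'ab')
  4 → (31, 'abab')
  5 → (21, 'ababbaabbaabab')
  6 → (3, 'ababbaabbbbbbbbabbababbaabbaabab')
  7 → (27, 'abbaabab')
  8 → (23, 'abbaabbaabab')
  9 → (5, 'abbaabbbbbbbbabbababbaabbaabab')
  10 → (18, 'abbababbaabbaabab')
  11 → (0, 'abbababbaabbbbbbbbabbababbaabbaabab')
  12 → (9, 'abbbbbbbbabbababbaabbaabab')
  13 → (34, 'b')
  14 → (29, 'baabab')
  15 → (25, 'baabbaabab')
  16 → (7, 'baabbbbbbbbabbababbaabbaabab')
  17 → (32, 'bab')
  18 → (20, 'bababbaabbaabab')
  19 → (2, 'bababbaabbbbbbbbabbababbaabbaabab')
  20 → (22, 'babbaabbaabab')
  21 → (4, 'babbaabbbbbbbbabbababbaabbaabab')
  22 → (17, 'babbababbaabbaabab')
  23 → (28, 'bbaabab')
  24 → (24, 'bbaabbaabab')
  25 → (6, 'bbaabbbbbbbbabbababbaabbaabab')
  26 → (19, 'bbababbaabbaabab')
  27 → (1, 'bbababbaabbbbbbbbabbababbaabbaabab')
  28 → (16, 'bbabbababbaabbaabab')
  29 → (15, 'bbbabbababbaabbaabab')
  30 → (14, 'bbbbabbababbaabbaabab')
  31 → (13, 'bbbbbabbababbaabbaabab')
  32 → (12, 'bbbbbbabbababbaabbaabab')
  33 → (11, 'bbbbbbbabbababbaabbaabab')
  34 → (10, 'bbbbbbbbabbababbaabbaabab')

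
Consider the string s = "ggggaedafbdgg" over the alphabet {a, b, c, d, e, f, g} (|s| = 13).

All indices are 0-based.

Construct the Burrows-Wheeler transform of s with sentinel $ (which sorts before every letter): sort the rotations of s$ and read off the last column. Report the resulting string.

rank  rotation        last
    0  $ggggaedafbdgg  g
    1  aedafbdgg$gggg  g
    2  afbdgg$ggggaed  d
    3  bdgg$ggggaedaf  f
    4  dafbdgg$ggggae  e
    5  dgg$ggggaedafb  b
    6  edafbdgg$gggga  a
    7  fbdgg$ggggaeda  a
    8  g$ggggaedafbdg  g
    9  gaedafbdgg$ggg  g
   10  gg$ggggaedafbd  d
   11  ggaedafbdgg$gg  g
   12  gggaedafbdgg$g  g
   13  ggggaedafbdgg$  $

ggdfebaaggdgg$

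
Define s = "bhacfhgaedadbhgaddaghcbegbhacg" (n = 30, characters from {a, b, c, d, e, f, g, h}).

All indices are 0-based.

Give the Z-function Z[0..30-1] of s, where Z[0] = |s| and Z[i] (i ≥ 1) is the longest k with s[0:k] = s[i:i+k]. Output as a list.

Z[0]=30
i=1: i≥r, start 0; Z[1]=0
i=2: i≥r, start 0; Z[2]=0
i=3: i≥r, start 0; Z[3]=0
i=4: i≥r, start 0; Z[4]=0
i=5: i≥r, start 0; Z[5]=0
i=6: i≥r, start 0; Z[6]=0
i=7: i≥r, start 0; Z[7]=0
i=8: i≥r, start 0; Z[8]=0
i=9: i≥r, start 0; Z[9]=0
i=10: i≥r, start 0; Z[10]=0
i=11: i≥r, start 0; Z[11]=0
i=12: i≥r, start 0; Z[12]=2 scan→box=[12,14)
i=13: min(r-i=1, Z[1]=0)=0; Z[13]=0
i=14: i≥r, start 0; Z[14]=0
i=15: i≥r, start 0; Z[15]=0
i=16: i≥r, start 0; Z[16]=0
i=17: i≥r, start 0; Z[17]=0
i=18: i≥r, start 0; Z[18]=0
i=19: i≥r, start 0; Z[19]=0
i=20: i≥r, start 0; Z[20]=0
i=21: i≥r, start 0; Z[21]=0
i=22: i≥r, start 0; Z[22]=1 scan→box=[22,23)
i=23: i≥r, start 0; Z[23]=0
i=24: i≥r, start 0; Z[24]=0
i=25: i≥r, start 0; Z[25]=4 scan→box=[25,29)
i=26: min(r-i=3, Z[1]=0)=0; Z[26]=0
i=27: min(r-i=2, Z[2]=0)=0; Z[27]=0
i=28: min(r-i=1, Z[3]=0)=0; Z[28]=0
i=29: i≥r, start 0; Z[29]=0

[30, 0, 0, 0, 0, 0, 0, 0, 0, 0, 0, 0, 2, 0, 0, 0, 0, 0, 0, 0, 0, 0, 1, 0, 0, 4, 0, 0, 0, 0]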